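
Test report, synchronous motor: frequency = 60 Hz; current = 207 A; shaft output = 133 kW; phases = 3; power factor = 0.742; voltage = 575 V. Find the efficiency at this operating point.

86.9 %

P_out = 133 kW = 133000 W
P_in = √3·V_L·I_L·cosφ = 1.732 × 575 × 207 × 0.742 = 152964 W
η = P_out / P_in = 133000 / 152964 = 0.869 = 86.9%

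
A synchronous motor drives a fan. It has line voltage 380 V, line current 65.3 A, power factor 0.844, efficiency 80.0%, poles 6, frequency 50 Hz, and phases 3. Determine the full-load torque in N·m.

277 N·m

P_in = √3·V·I·cosφ = 1.732 × 380 × 65.3 × 0.844 = 36273 W
P_out = η·P_in = 0.8 × 36273 = 29018 W
n = n_s = 120×50/6 = 1000 rpm (synchronous)
ω = 2π×1000/60 = 104.7 rad/s
τ = P_out/ω = 29018/104.7 = 277 N·m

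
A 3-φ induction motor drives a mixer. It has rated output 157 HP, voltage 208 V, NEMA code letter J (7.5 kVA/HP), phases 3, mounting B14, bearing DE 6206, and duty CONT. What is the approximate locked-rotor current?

S_LR = 7.5 × 157 = 1177.5 kVA
I_LR = S_LR/(√3·V_L) = 1177500/(1.732×208) = 3270 A

3270 A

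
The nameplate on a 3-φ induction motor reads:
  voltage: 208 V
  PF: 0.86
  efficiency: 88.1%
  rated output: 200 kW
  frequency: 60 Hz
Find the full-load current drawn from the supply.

P_out = 200 kW = 200000 W
P_in = P_out / η = 200000 / 0.881 = 227015 W
I_L = P_in / (√3·V_L·cosφ) = 227015 / (1.732 × 208 × 0.86) = 733 A

733 A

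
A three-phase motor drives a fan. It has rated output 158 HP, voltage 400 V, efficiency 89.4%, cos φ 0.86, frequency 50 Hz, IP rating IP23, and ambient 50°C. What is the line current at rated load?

P_out = 158 × 746 = 117868 W
P_in = P_out / η = 117868 / 0.894 = 131843 W
I_L = P_in / (√3·V_L·cosφ) = 131843 / (1.732 × 400 × 0.86) = 221 A

221 A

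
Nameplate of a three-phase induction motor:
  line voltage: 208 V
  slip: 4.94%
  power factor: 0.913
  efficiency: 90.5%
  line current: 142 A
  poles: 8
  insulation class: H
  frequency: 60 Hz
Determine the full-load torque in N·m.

P_in = √3·V·I·cosφ = 1.732 × 208 × 142 × 0.913 = 46706 W
P_out = η·P_in = 0.905 × 46706 = 42269 W
n_s = 120×60/8 = 900 rpm; n = 900×(1−0.0494) = 856 rpm
ω = 2π×856/60 = 89.64 rad/s
τ = P_out/ω = 42269/89.64 = 472 N·m

472 N·m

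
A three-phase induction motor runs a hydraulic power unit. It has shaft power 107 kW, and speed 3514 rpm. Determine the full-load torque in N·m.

ω = 2π × 3514/60 = 368 rad/s
τ = P/ω = 107000/368 = 291 N·m

291 N·m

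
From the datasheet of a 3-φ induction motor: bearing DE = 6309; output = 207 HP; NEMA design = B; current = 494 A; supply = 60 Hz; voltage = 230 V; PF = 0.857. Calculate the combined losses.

14.2 kW

P_in = √3·V·I·cosφ = 1.732×230×494×0.857 = 168649 W
P_out = 207×746 = 154422 W
Losses = P_in − P_out = 168649 − 154422 = 14227 W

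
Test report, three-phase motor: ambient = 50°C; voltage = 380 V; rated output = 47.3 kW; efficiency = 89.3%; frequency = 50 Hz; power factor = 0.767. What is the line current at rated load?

P_out = 47.3 kW = 47300 W
P_in = P_out / η = 47300 / 0.893 = 52968 W
I_L = P_in / (√3·V_L·cosφ) = 52968 / (1.732 × 380 × 0.767) = 105 A

105 A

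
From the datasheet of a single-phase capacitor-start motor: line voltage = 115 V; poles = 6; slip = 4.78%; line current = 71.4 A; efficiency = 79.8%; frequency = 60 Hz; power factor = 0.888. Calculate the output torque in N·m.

P_in = V·I·cosφ = 115 × 71.4 × 0.888 = 7291 W
P_out = η·P_in = 0.798 × 7291 = 5818 W
n_s = 120×60/6 = 1200 rpm; n = 1200×(1−0.0478) = 1143 rpm
ω = 2π×1143/60 = 119.7 rad/s
τ = P_out/ω = 5818/119.7 = 48.6 N·m

48.6 N·m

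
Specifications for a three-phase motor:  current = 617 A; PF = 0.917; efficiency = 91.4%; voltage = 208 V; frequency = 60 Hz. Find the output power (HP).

P_in = √3·V·I·cosφ = 1.732 × 208 × 617 × 0.917 = 203829 W
P_out = η·P_in = 0.914 × 203829 = 186300 W
= 186300/746 = 250 HP

250 HP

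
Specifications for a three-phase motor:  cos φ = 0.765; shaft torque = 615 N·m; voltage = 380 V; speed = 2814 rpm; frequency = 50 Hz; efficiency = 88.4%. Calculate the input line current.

ω = 2π×2814/60 = 294.7 rad/s; P_out = τω = 615 × 294.7 = 181241 W
P_in = P_out / η = 181241 / 0.884 = 205024 W
I_L = P_in / (√3·V_L·cosφ) = 205024 / (1.732 × 380 × 0.765) = 407 A

407 A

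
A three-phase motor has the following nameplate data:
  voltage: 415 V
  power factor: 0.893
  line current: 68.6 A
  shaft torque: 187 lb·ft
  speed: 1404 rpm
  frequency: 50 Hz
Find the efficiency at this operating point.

84.7 %

τ = 187 lb·ft × 1.356 = 253.6 N·m
ω = 2π × 1404/60 = 147 rad/s; P_out = τω = 253.6 × 147 = 37279 W
P_in = √3·V_L·I_L·cosφ = 1.732 × 415 × 68.6 × 0.893 = 44032 W
η = P_out / P_in = 37279 / 44032 = 0.847 = 84.7%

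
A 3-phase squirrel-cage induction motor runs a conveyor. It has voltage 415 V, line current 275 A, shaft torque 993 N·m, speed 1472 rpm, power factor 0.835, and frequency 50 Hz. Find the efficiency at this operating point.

ω = 2π × 1472/60 = 154.1 rad/s; P_out = τω = 993 × 154.1 = 153021 W
P_in = √3·V_L·I_L·cosφ = 1.732 × 415 × 275 × 0.835 = 165050 W
η = P_out / P_in = 153021 / 165050 = 0.927 = 92.7%

92.7 %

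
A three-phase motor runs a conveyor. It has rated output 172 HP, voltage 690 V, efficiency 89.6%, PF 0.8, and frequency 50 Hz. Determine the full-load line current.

150 A

P_out = 172 × 746 = 128312 W
P_in = P_out / η = 128312 / 0.896 = 143205 W
I_L = P_in / (√3·V_L·cosφ) = 143205 / (1.732 × 690 × 0.8) = 150 A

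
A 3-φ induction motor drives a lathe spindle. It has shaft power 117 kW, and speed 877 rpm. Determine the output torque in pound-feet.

ω = 2π × 877/60 = 91.84 rad/s
τ = P/ω = 117000/91.84 = 1274 N·m
In lb·ft: 1274/1.356 = 940 lb·ft

940 lb·ft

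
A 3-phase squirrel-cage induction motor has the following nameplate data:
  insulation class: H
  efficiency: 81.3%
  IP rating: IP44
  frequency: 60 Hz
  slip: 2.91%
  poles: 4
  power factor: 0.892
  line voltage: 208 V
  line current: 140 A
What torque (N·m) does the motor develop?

200 N·m

P_in = √3·V·I·cosφ = 1.732 × 208 × 140 × 0.892 = 44989 W
P_out = η·P_in = 0.813 × 44989 = 36576 W
n_s = 120×60/4 = 1800 rpm; n = 1800×(1−0.0291) = 1748 rpm
ω = 2π×1748/60 = 183.1 rad/s
τ = P_out/ω = 36576/183.1 = 200 N·m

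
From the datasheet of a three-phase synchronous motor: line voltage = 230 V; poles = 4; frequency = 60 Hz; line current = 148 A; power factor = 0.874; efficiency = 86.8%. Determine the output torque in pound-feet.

175 lb·ft

P_in = √3·V·I·cosφ = 1.732 × 230 × 148 × 0.874 = 51529 W
P_out = η·P_in = 0.868 × 51529 = 44727 W
n = n_s = 120×60/4 = 1800 rpm (synchronous)
ω = 2π×1800/60 = 188.5 rad/s
τ = P_out/ω = 44727/188.5 = 237.3 N·m
In lb·ft: 237.3/1.356 = 175 lb·ft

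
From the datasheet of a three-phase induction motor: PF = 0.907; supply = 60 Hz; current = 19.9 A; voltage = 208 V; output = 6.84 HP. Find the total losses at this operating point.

1400 W

P_in = √3·V·I·cosφ = 1.732×208×19.9×0.907 = 6502 W
P_out = 6.84×746 = 5103 W
Losses = P_in − P_out = 6502 − 5103 = 1399 W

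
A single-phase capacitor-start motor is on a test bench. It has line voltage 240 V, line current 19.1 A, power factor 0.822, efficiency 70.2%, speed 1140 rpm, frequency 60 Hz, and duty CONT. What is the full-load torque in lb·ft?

16.3 lb·ft

P_in = V·I·cosφ = 240 × 19.1 × 0.822 = 3768 W
P_out = η·P_in = 0.702 × 3768 = 2645 W
n = 1140 rpm
ω = 2π×1140/60 = 119.4 rad/s
τ = P_out/ω = 2645/119.4 = 22.15 N·m
In lb·ft: 22.15/1.356 = 16.3 lb·ft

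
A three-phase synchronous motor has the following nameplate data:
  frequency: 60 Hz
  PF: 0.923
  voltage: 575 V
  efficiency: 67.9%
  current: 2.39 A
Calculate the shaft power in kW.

P_in = √3·V·I·cosφ = 1.732 × 575 × 2.39 × 0.923 = 2197 W
P_out = η·P_in = 0.679 × 2197 = 1492 W

1.49 kW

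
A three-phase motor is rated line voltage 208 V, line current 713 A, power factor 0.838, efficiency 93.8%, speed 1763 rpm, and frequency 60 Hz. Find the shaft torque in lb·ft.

P_in = √3·V·I·cosφ = 1.732 × 208 × 713 × 0.838 = 215251 W
P_out = η·P_in = 0.938 × 215251 = 201905 W
n = 1763 rpm
ω = 2π×1763/60 = 184.6 rad/s
τ = P_out/ω = 201905/184.6 = 1094 N·m
In lb·ft: 1094/1.356 = 807 lb·ft

807 lb·ft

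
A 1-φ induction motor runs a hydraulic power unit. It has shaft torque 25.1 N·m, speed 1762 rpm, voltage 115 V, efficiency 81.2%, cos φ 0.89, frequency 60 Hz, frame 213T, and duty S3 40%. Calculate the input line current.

55.7 A

ω = 2π×1762/60 = 184.5 rad/s; P_out = τω = 25.1 × 184.5 = 4631 W
P_in = P_out / η = 4631 / 0.812 = 5703 W
I = P_in / (V·cosφ) = 5703 / (115 × 0.89) = 55.7 A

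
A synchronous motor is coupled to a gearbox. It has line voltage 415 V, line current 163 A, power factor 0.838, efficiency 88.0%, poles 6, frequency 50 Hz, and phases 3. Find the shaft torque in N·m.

P_in = √3·V·I·cosφ = 1.732 × 415 × 163 × 0.838 = 98181 W
P_out = η·P_in = 0.88 × 98181 = 86399 W
n = n_s = 120×50/6 = 1000 rpm (synchronous)
ω = 2π×1000/60 = 104.7 rad/s
τ = P_out/ω = 86399/104.7 = 825 N·m

825 N·m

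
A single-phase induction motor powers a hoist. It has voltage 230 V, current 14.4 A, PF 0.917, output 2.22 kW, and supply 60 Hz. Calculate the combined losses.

817 W

P_in = V·I·cosφ = 230×14.4×0.917 = 3037 W
P_out = 2220 W
Losses = P_in − P_out = 3037 − 2220 = 817 W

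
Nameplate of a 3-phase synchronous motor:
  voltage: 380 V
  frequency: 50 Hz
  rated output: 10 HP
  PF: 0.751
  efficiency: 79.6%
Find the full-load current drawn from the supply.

19 A

P_out = 10 × 746 = 7460 W
P_in = P_out / η = 7460 / 0.796 = 9372 W
I_L = P_in / (√3·V_L·cosφ) = 9372 / (1.732 × 380 × 0.751) = 19 A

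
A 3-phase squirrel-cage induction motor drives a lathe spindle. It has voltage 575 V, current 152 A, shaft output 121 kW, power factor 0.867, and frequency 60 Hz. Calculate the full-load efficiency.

92.2 %

P_out = 121 kW = 121000 W
P_in = √3·V_L·I_L·cosφ = 1.732 × 575 × 152 × 0.867 = 131244 W
η = P_out / P_in = 121000 / 131244 = 0.922 = 92.2%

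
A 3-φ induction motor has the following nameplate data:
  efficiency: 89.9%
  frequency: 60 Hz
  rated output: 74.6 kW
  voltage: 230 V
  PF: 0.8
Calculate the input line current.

260 A

P_out = 74.6 kW = 74600 W
P_in = P_out / η = 74600 / 0.899 = 82981 W
I_L = P_in / (√3·V_L·cosφ) = 82981 / (1.732 × 230 × 0.8) = 260 A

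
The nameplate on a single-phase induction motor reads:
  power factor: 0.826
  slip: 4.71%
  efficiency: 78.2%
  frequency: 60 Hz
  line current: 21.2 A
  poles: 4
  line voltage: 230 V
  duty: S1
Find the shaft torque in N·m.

P_in = V·I·cosφ = 230 × 21.2 × 0.826 = 4028 W
P_out = η·P_in = 0.782 × 4028 = 3150 W
n_s = 120×60/4 = 1800 rpm; n = 1800×(1−0.0471) = 1715 rpm
ω = 2π×1715/60 = 179.6 rad/s
τ = P_out/ω = 3150/179.6 = 17.5 N·m

17.5 N·m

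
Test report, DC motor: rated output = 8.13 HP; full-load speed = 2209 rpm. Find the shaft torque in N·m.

P_out = 8.13 × 746 = 6065 W
ω = 2π × 2209/60 = 231.3 rad/s
τ = P_out/ω = 6065/231.3 = 26.2 N·m

26.2 N·m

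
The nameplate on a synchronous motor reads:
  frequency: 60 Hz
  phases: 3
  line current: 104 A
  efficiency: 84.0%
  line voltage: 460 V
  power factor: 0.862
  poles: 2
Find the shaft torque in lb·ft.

117 lb·ft

P_in = √3·V·I·cosφ = 1.732 × 460 × 104 × 0.862 = 71424 W
P_out = η·P_in = 0.84 × 71424 = 59996 W
n = n_s = 120×60/2 = 3600 rpm (synchronous)
ω = 2π×3600/60 = 377 rad/s
τ = P_out/ω = 59996/377 = 159.1 N·m
In lb·ft: 159.1/1.356 = 117 lb·ft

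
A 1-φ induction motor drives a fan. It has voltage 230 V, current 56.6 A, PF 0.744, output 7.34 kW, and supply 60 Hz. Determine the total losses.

P_in = V·I·cosφ = 230×56.6×0.744 = 9685 W
P_out = 7340 W
Losses = P_in − P_out = 9685 − 7340 = 2345 W

2.35 kW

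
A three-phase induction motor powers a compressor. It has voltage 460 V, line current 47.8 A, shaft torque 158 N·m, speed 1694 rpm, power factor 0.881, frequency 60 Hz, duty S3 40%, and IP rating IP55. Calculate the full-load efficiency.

ω = 2π × 1694/60 = 177.4 rad/s; P_out = τω = 158 × 177.4 = 28029 W
P_in = √3·V_L·I_L·cosφ = 1.732 × 460 × 47.8 × 0.881 = 33551 W
η = P_out / P_in = 28029 / 33551 = 0.835 = 83.5%

83.5 %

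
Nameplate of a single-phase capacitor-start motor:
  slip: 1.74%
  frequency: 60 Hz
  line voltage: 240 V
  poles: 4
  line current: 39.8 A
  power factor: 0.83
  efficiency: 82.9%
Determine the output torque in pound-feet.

26.2 lb·ft

P_in = V·I·cosφ = 240 × 39.8 × 0.83 = 7928 W
P_out = η·P_in = 0.829 × 7928 = 6572 W
n_s = 120×60/4 = 1800 rpm; n = 1800×(1−0.0174) = 1769 rpm
ω = 2π×1769/60 = 185.2 rad/s
τ = P_out/ω = 6572/185.2 = 35.49 N·m
In lb·ft: 35.49/1.356 = 26.2 lb·ft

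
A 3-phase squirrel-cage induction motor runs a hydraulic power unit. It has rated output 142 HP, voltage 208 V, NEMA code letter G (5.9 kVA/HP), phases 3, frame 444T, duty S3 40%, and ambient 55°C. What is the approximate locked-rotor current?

2330 A

S_LR = 5.9 × 142 = 837.8 kVA
I_LR = S_LR/(√3·V_L) = 837800/(1.732×208) = 2330 A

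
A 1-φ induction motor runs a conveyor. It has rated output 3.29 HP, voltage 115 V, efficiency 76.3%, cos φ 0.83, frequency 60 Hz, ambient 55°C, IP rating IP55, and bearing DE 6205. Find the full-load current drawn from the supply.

P_out = 3.29 × 746 = 2454 W
P_in = P_out / η = 2454 / 0.763 = 3216 W
I = P_in / (V·cosφ) = 3216 / (115 × 0.83) = 33.7 A

33.7 A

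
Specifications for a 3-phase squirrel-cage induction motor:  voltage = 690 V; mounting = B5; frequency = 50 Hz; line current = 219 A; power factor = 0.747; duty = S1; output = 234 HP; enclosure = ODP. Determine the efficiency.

P_out = 234 × 746 = 174564 W
P_in = √3·V_L·I_L·cosφ = 1.732 × 690 × 219 × 0.747 = 195507 W
η = P_out / P_in = 174564 / 195507 = 0.893 = 89.3%

89.3 %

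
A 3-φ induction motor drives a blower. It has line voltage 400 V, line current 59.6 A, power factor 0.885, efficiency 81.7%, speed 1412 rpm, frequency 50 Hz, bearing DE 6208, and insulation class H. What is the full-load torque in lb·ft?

P_in = √3·V·I·cosφ = 1.732 × 400 × 59.6 × 0.885 = 36542 W
P_out = η·P_in = 0.817 × 36542 = 29855 W
n = 1412 rpm
ω = 2π×1412/60 = 147.9 rad/s
τ = P_out/ω = 29855/147.9 = 201.9 N·m
In lb·ft: 201.9/1.356 = 149 lb·ft

149 lb·ft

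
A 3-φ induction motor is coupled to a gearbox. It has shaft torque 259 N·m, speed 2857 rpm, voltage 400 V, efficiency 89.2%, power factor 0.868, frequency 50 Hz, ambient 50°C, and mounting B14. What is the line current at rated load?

ω = 2π×2857/60 = 299.2 rad/s; P_out = τω = 259 × 299.2 = 77493 W
P_in = P_out / η = 77493 / 0.892 = 86876 W
I_L = P_in / (√3·V_L·cosφ) = 86876 / (1.732 × 400 × 0.868) = 144 A

144 A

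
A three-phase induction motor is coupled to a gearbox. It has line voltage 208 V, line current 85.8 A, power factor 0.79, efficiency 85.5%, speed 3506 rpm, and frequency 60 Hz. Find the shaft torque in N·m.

56.9 N·m

P_in = √3·V·I·cosφ = 1.732 × 208 × 85.8 × 0.79 = 24419 W
P_out = η·P_in = 0.855 × 24419 = 20878 W
n = 3506 rpm
ω = 2π×3506/60 = 367.1 rad/s
τ = P_out/ω = 20878/367.1 = 56.9 N·m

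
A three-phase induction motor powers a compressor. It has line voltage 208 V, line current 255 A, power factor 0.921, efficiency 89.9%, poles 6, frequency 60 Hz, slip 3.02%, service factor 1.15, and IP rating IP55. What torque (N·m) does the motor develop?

P_in = √3·V·I·cosφ = 1.732 × 208 × 255 × 0.921 = 84608 W
P_out = η·P_in = 0.899 × 84608 = 76063 W
n_s = 120×60/6 = 1200 rpm; n = 1200×(1−0.0302) = 1164 rpm
ω = 2π×1164/60 = 121.9 rad/s
τ = P_out/ω = 76063/121.9 = 624 N·m

624 N·m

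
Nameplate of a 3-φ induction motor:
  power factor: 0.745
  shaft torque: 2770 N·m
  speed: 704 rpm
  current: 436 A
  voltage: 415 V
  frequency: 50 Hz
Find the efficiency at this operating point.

87.5 %

ω = 2π × 704/60 = 73.72 rad/s; P_out = τω = 2770 × 73.72 = 204204 W
P_in = √3·V_L·I_L·cosφ = 1.732 × 415 × 436 × 0.745 = 233474 W
η = P_out / P_in = 204204 / 233474 = 0.875 = 87.5%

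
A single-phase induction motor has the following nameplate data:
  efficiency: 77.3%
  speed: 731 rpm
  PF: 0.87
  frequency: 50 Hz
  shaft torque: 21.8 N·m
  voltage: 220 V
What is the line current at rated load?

11.3 A

ω = 2π×731/60 = 76.55 rad/s; P_out = τω = 21.8 × 76.55 = 1669 W
P_in = P_out / η = 1669 / 0.773 = 2159 W
I = P_in / (V·cosφ) = 2159 / (220 × 0.87) = 11.3 A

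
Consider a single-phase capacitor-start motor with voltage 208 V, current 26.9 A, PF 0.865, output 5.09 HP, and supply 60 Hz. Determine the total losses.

1.04 kW

P_in = V·I·cosφ = 208×26.9×0.865 = 4840 W
P_out = 5.09×746 = 3797 W
Losses = P_in − P_out = 4840 − 3797 = 1043 W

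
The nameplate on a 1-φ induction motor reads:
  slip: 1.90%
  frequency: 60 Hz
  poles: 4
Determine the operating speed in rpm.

n_s = 120f/p = 120×60/4 = 1800 rpm
n = n_s(1 − s) = 1800 × (1 − 0.019) = 1766 rpm

1766 rpm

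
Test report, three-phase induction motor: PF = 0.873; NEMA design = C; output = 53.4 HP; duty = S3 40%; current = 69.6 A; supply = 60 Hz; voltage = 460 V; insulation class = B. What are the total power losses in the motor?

8.57 kW

P_in = √3·V·I·cosφ = 1.732×460×69.6×0.873 = 48409 W
P_out = 53.4×746 = 39836 W
Losses = P_in − P_out = 48409 − 39836 = 8573 W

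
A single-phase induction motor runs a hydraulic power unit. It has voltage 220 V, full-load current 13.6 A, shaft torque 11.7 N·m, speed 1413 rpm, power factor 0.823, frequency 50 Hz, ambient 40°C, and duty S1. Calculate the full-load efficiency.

ω = 2π × 1413/60 = 148 rad/s; P_out = τω = 11.7 × 148 = 1732 W
P_in = V·I·cosφ = 220 × 13.6 × 0.823 = 2462 W
η = P_out / P_in = 1732 / 2462 = 0.703 = 70.3%

70.3 %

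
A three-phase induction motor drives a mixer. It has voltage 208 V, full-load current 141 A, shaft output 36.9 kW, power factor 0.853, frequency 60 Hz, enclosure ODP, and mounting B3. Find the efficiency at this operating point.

85.2 %

P_out = 36.9 kW = 36900 W
P_in = √3·V_L·I_L·cosφ = 1.732 × 208 × 141 × 0.853 = 43329 W
η = P_out / P_in = 36900 / 43329 = 0.852 = 85.2%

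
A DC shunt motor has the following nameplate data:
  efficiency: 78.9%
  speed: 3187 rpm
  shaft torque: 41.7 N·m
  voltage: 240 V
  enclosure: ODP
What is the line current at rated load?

73.5 A

ω = 2π×3187/60 = 333.7 rad/s; P_out = τω = 41.7 × 333.7 = 13915 W
P_in = P_out / η = 13915 / 0.789 = 17636 W
I = P_in / V = 17636 / 240 = 73.5 A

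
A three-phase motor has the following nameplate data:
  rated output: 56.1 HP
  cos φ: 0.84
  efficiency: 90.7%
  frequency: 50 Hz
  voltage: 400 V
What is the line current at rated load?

79.3 A

P_out = 56.1 × 746 = 41851 W
P_in = P_out / η = 41851 / 0.907 = 46142 W
I_L = P_in / (√3·V_L·cosφ) = 46142 / (1.732 × 400 × 0.84) = 79.3 A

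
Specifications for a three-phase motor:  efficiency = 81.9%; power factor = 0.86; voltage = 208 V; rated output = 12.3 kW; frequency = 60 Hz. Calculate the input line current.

P_out = 12.3 kW = 12300 W
P_in = P_out / η = 12300 / 0.819 = 15018 W
I_L = P_in / (√3·V_L·cosφ) = 15018 / (1.732 × 208 × 0.86) = 48.5 A

48.5 A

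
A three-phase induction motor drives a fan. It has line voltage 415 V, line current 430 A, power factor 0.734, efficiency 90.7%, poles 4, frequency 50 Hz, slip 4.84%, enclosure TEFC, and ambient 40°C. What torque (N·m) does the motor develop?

P_in = √3·V·I·cosφ = 1.732 × 415 × 430 × 0.734 = 226861 W
P_out = η·P_in = 0.907 × 226861 = 205763 W
n_s = 120×50/4 = 1500 rpm; n = 1500×(1−0.0484) = 1427 rpm
ω = 2π×1427/60 = 149.4 rad/s
τ = P_out/ω = 205763/149.4 = 1380 N·m

1380 N·m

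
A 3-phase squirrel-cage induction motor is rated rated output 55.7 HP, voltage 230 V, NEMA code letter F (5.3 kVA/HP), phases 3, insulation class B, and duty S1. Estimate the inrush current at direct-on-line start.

S_LR = 5.3 × 55.7 = 295.21 kVA
I_LR = S_LR/(√3·V_L) = 295210/(1.732×230) = 741 A

741 A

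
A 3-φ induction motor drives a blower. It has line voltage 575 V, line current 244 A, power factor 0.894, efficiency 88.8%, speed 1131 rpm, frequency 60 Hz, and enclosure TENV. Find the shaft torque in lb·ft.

1200 lb·ft

P_in = √3·V·I·cosφ = 1.732 × 575 × 244 × 0.894 = 217242 W
P_out = η·P_in = 0.888 × 217242 = 192911 W
n = 1131 rpm
ω = 2π×1131/60 = 118.4 rad/s
τ = P_out/ω = 192911/118.4 = 1629 N·m
In lb·ft: 1629/1.356 = 1200 lb·ft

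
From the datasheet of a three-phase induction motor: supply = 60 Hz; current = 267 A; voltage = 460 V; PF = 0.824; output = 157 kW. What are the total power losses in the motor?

18300 W

P_in = √3·V·I·cosφ = 1.732×460×267×0.824 = 175285 W
P_out = 157000 W
Losses = P_in − P_out = 175285 − 157000 = 18285 W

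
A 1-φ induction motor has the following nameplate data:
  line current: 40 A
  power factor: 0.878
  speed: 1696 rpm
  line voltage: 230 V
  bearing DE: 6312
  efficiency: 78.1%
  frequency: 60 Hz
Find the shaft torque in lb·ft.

P_in = V·I·cosφ = 230 × 40 × 0.878 = 8078 W
P_out = η·P_in = 0.781 × 8078 = 6309 W
n = 1696 rpm
ω = 2π×1696/60 = 177.6 rad/s
τ = P_out/ω = 6309/177.6 = 35.52 N·m
In lb·ft: 35.52/1.356 = 26.2 lb·ft

26.2 lb·ft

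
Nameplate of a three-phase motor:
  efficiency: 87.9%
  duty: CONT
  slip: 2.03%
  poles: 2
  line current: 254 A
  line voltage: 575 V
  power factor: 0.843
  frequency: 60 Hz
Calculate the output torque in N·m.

508 N·m

P_in = √3·V·I·cosφ = 1.732 × 575 × 254 × 0.843 = 213244 W
P_out = η·P_in = 0.879 × 213244 = 187441 W
n_s = 120×60/2 = 3600 rpm; n = 3600×(1−0.0203) = 3527 rpm
ω = 2π×3527/60 = 369.3 rad/s
τ = P_out/ω = 187441/369.3 = 508 N·m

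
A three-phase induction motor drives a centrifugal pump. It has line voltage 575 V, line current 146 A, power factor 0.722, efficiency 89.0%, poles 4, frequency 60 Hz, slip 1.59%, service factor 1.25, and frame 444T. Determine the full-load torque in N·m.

504 N·m

P_in = √3·V·I·cosφ = 1.732 × 575 × 146 × 0.722 = 104980 W
P_out = η·P_in = 0.89 × 104980 = 93432 W
n_s = 120×60/4 = 1800 rpm; n = 1800×(1−0.0159) = 1771 rpm
ω = 2π×1771/60 = 185.5 rad/s
τ = P_out/ω = 93432/185.5 = 504 N·m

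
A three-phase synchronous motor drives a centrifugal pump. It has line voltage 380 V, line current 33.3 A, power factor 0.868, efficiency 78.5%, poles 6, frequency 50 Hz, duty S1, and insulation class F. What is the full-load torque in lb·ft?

105 lb·ft

P_in = √3·V·I·cosφ = 1.732 × 380 × 33.3 × 0.868 = 19024 W
P_out = η·P_in = 0.785 × 19024 = 14934 W
n = n_s = 120×50/6 = 1000 rpm (synchronous)
ω = 2π×1000/60 = 104.7 rad/s
τ = P_out/ω = 14934/104.7 = 142.6 N·m
In lb·ft: 142.6/1.356 = 105 lb·ft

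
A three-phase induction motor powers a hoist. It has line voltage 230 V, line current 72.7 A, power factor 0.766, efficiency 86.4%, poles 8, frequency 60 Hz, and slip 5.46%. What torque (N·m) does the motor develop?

215 N·m

P_in = √3·V·I·cosφ = 1.732 × 230 × 72.7 × 0.766 = 22184 W
P_out = η·P_in = 0.864 × 22184 = 19167 W
n_s = 120×60/8 = 900 rpm; n = 900×(1−0.0546) = 851 rpm
ω = 2π×851/60 = 89.12 rad/s
τ = P_out/ω = 19167/89.12 = 215 N·m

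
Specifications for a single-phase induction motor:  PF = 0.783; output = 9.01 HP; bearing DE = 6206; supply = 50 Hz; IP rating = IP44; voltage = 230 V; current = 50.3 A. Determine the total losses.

2.34 kW

P_in = V·I·cosφ = 230×50.3×0.783 = 9059 W
P_out = 9.01×746 = 6721 W
Losses = P_in − P_out = 9059 − 6721 = 2338 W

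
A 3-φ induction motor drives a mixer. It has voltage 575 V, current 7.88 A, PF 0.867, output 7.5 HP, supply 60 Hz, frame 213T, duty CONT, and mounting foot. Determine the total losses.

P_in = √3·V·I·cosφ = 1.732×575×7.88×0.867 = 6804 W
P_out = 7.5×746 = 5595 W
Losses = P_in − P_out = 6804 − 5595 = 1209 W

1.21 kW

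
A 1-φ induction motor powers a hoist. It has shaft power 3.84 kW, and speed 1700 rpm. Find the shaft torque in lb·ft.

15.9 lb·ft

ω = 2π × 1700/60 = 178 rad/s
τ = P/ω = 3840/178 = 21.57 N·m
In lb·ft: 21.57/1.356 = 15.9 lb·ft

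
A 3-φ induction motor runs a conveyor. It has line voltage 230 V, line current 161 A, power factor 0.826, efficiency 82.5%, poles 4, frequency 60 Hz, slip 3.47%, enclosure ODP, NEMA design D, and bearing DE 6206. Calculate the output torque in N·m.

240 N·m

P_in = √3·V·I·cosφ = 1.732 × 230 × 161 × 0.826 = 52976 W
P_out = η·P_in = 0.825 × 52976 = 43705 W
n_s = 120×60/4 = 1800 rpm; n = 1800×(1−0.0347) = 1738 rpm
ω = 2π×1738/60 = 182 rad/s
τ = P_out/ω = 43705/182 = 240 N·m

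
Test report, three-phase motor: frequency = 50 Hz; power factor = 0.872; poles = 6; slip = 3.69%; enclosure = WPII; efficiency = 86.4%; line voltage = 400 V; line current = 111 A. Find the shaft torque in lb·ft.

P_in = √3·V·I·cosφ = 1.732 × 400 × 111 × 0.872 = 67057 W
P_out = η·P_in = 0.864 × 67057 = 57937 W
n_s = 120×50/6 = 1000 rpm; n = 1000×(1−0.0369) = 963 rpm
ω = 2π×963/60 = 100.8 rad/s
τ = P_out/ω = 57937/100.8 = 574.8 N·m
In lb·ft: 574.8/1.356 = 424 lb·ft

424 lb·ft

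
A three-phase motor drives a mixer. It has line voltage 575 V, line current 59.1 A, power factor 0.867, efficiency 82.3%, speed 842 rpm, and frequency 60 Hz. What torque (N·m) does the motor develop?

P_in = √3·V·I·cosφ = 1.732 × 575 × 59.1 × 0.867 = 51030 W
P_out = η·P_in = 0.823 × 51030 = 41998 W
n = 842 rpm
ω = 2π×842/60 = 88.17 rad/s
τ = P_out/ω = 41998/88.17 = 476 N·m

476 N·m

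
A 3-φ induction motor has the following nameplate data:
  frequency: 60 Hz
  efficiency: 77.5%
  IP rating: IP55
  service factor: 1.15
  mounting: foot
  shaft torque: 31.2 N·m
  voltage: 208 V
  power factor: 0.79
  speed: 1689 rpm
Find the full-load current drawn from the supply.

25 A

ω = 2π×1689/60 = 176.9 rad/s; P_out = τω = 31.2 × 176.9 = 5519 W
P_in = P_out / η = 5519 / 0.775 = 7121 W
I_L = P_in / (√3·V_L·cosφ) = 7121 / (1.732 × 208 × 0.79) = 25 A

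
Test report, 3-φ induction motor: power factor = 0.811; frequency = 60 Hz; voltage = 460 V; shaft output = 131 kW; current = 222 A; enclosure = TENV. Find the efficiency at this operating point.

P_out = 131 kW = 131000 W
P_in = √3·V_L·I_L·cosφ = 1.732 × 460 × 222 × 0.811 = 143443 W
η = P_out / P_in = 131000 / 143443 = 0.913 = 91.3%

91.3 %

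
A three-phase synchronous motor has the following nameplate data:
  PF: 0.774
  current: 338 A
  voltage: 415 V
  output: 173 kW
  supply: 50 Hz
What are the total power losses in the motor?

P_in = √3·V·I·cosφ = 1.732×415×338×0.774 = 188041 W
P_out = 173000 W
Losses = P_in − P_out = 188041 − 173000 = 15041 W

15 kW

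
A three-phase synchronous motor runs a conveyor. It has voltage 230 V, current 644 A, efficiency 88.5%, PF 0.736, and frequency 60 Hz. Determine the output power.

P_in = √3·V·I·cosφ = 1.732 × 230 × 644 × 0.736 = 188816 W
P_out = η·P_in = 0.885 × 188816 = 167102 W

167 kW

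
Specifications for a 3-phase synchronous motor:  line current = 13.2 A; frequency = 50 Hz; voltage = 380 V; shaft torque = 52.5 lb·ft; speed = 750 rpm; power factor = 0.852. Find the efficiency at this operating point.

75.5 %

τ = 52.5 lb·ft × 1.356 = 71.19 N·m
ω = 2π × 750/60 = 78.54 rad/s; P_out = τω = 71.19 × 78.54 = 5591 W
P_in = √3·V_L·I_L·cosφ = 1.732 × 380 × 13.2 × 0.852 = 7402 W
η = P_out / P_in = 5591 / 7402 = 0.755 = 75.5%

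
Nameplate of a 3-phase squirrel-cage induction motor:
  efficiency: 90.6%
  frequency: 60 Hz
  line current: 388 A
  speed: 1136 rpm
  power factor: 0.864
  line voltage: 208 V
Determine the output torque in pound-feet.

P_in = √3·V·I·cosφ = 1.732 × 208 × 388 × 0.864 = 120769 W
P_out = η·P_in = 0.906 × 120769 = 109417 W
n = 1136 rpm
ω = 2π×1136/60 = 119 rad/s
τ = P_out/ω = 109417/119 = 919.5 N·m
In lb·ft: 919.5/1.356 = 678 lb·ft

678 lb·ft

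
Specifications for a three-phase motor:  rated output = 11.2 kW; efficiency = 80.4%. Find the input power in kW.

13.9 kW

P_out = 11200 W
P_in = P_out/η = 11200/0.804 = 13930 W = 13.9 kW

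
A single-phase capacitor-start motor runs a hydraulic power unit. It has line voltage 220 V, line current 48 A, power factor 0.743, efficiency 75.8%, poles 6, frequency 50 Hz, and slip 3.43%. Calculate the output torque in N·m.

P_in = V·I·cosφ = 220 × 48 × 0.743 = 7846 W
P_out = η·P_in = 0.758 × 7846 = 5947 W
n_s = 120×50/6 = 1000 rpm; n = 1000×(1−0.0343) = 966 rpm
ω = 2π×966/60 = 101.2 rad/s
τ = P_out/ω = 5947/101.2 = 58.8 N·m

58.8 N·m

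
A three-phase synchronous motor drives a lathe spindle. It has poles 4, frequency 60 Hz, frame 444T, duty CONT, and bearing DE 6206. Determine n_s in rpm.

n_s = 120f/p = 120×60/4 = 1800 rpm

1800 rpm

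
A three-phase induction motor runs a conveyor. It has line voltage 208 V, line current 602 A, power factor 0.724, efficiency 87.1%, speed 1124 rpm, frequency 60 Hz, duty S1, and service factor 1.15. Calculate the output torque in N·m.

P_in = √3·V·I·cosφ = 1.732 × 208 × 602 × 0.724 = 157017 W
P_out = η·P_in = 0.871 × 157017 = 136762 W
n = 1124 rpm
ω = 2π×1124/60 = 117.7 rad/s
τ = P_out/ω = 136762/117.7 = 1160 N·m

1160 N·m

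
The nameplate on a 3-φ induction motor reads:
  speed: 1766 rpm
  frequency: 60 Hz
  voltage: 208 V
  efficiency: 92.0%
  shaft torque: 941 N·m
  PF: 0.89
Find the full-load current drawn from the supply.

590 A

ω = 2π×1766/60 = 184.9 rad/s; P_out = τω = 941 × 184.9 = 173991 W
P_in = P_out / η = 173991 / 0.920 = 189121 W
I_L = P_in / (√3·V_L·cosφ) = 189121 / (1.732 × 208 × 0.89) = 590 A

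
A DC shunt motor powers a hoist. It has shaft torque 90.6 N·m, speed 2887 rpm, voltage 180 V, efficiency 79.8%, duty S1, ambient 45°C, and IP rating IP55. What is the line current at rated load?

191 A

ω = 2π×2887/60 = 302.3 rad/s; P_out = τω = 90.6 × 302.3 = 27388 W
P_in = P_out / η = 27388 / 0.798 = 34321 W
I = P_in / V = 34321 / 180 = 191 A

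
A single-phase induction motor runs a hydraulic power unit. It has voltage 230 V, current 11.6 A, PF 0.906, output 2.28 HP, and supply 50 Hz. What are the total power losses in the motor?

716 W

P_in = V·I·cosφ = 230×11.6×0.906 = 2417 W
P_out = 2.28×746 = 1701 W
Losses = P_in − P_out = 2417 − 1701 = 716 W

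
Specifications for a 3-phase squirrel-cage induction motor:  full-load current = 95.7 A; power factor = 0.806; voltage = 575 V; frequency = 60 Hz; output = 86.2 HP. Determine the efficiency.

P_out = 86.2 × 746 = 64305 W
P_in = √3·V_L·I_L·cosφ = 1.732 × 575 × 95.7 × 0.806 = 76818 W
η = P_out / P_in = 64305 / 76818 = 0.837 = 83.7%

83.7 %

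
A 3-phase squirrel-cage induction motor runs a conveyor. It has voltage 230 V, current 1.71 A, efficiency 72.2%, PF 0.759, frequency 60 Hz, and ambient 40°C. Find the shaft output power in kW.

P_in = √3·V·I·cosφ = 1.732 × 230 × 1.71 × 0.759 = 517 W
P_out = η·P_in = 0.722 × 517 = 373 W

0.373 kW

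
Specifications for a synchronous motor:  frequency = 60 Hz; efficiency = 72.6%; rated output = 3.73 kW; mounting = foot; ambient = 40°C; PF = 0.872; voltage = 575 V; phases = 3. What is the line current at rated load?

P_out = 3.73 kW = 3730 W
P_in = P_out / η = 3730 / 0.726 = 5138 W
I_L = P_in / (√3·V_L·cosφ) = 5138 / (1.732 × 575 × 0.872) = 5.92 A

5.92 A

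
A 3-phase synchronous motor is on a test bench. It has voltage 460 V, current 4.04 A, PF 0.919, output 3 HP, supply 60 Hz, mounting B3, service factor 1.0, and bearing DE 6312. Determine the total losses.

720 W

P_in = √3·V·I·cosφ = 1.732×460×4.04×0.919 = 2958 W
P_out = 3×746 = 2238 W
Losses = P_in − P_out = 2958 − 2238 = 720 W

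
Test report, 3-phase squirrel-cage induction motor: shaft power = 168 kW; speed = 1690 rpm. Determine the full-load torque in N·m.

ω = 2π × 1690/60 = 177 rad/s
τ = P/ω = 168000/177 = 949 N·m

949 N·m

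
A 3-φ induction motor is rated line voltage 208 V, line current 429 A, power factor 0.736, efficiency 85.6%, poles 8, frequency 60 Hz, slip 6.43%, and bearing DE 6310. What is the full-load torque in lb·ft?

814 lb·ft

P_in = √3·V·I·cosφ = 1.732 × 208 × 429 × 0.736 = 113749 W
P_out = η·P_in = 0.856 × 113749 = 97369 W
n_s = 120×60/8 = 900 rpm; n = 900×(1−0.0643) = 842 rpm
ω = 2π×842/60 = 88.17 rad/s
τ = P_out/ω = 97369/88.17 = 1104 N·m
In lb·ft: 1104/1.356 = 814 lb·ft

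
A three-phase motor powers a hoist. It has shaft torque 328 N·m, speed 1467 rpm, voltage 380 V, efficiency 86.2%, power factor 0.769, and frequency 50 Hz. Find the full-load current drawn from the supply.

115 A

ω = 2π×1467/60 = 153.6 rad/s; P_out = τω = 328 × 153.6 = 50381 W
P_in = P_out / η = 50381 / 0.862 = 58447 W
I_L = P_in / (√3·V_L·cosφ) = 58447 / (1.732 × 380 × 0.769) = 115 A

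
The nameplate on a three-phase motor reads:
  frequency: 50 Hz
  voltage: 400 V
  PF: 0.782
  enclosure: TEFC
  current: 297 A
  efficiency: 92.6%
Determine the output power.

P_in = √3·V·I·cosφ = 1.732 × 400 × 297 × 0.782 = 160906 W
P_out = η·P_in = 0.926 × 160906 = 148999 W

149 kW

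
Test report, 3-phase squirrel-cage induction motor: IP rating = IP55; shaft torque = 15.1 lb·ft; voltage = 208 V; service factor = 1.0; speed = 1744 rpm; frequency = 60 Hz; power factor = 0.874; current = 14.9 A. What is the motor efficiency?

79.7 %

τ = 15.1 lb·ft × 1.356 = 20.48 N·m
ω = 2π × 1744/60 = 182.6 rad/s; P_out = τω = 20.48 × 182.6 = 3740 W
P_in = √3·V_L·I_L·cosφ = 1.732 × 208 × 14.9 × 0.874 = 4691 W
η = P_out / P_in = 3740 / 4691 = 0.797 = 79.7%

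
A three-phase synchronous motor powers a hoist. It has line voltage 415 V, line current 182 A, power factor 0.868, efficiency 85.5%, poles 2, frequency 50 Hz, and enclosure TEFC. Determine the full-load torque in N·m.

P_in = √3·V·I·cosφ = 1.732 × 415 × 182 × 0.868 = 113550 W
P_out = η·P_in = 0.855 × 113550 = 97085 W
n = n_s = 120×50/2 = 3000 rpm (synchronous)
ω = 2π×3000/60 = 314.2 rad/s
τ = P_out/ω = 97085/314.2 = 309 N·m

309 N·m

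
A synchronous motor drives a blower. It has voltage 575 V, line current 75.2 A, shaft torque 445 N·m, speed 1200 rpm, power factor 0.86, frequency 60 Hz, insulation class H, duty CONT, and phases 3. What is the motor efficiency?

ω = 2π × 1200/60 = 125.7 rad/s; P_out = τω = 445 × 125.7 = 55937 W
P_in = √3·V_L·I_L·cosφ = 1.732 × 575 × 75.2 × 0.86 = 64407 W
η = P_out / P_in = 55937 / 64407 = 0.868 = 86.8%

86.8 %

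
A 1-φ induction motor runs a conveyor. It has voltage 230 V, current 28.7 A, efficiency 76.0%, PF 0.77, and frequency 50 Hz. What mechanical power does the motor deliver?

3.86 kW

P_in = V·I·cosφ = 230 × 28.7 × 0.77 = 5083 W
P_out = η·P_in = 0.76 × 5083 = 3863 W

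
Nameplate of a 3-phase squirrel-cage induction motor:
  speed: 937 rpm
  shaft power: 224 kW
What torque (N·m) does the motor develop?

ω = 2π × 937/60 = 98.12 rad/s
τ = P/ω = 224000/98.12 = 2280 N·m

2280 N·m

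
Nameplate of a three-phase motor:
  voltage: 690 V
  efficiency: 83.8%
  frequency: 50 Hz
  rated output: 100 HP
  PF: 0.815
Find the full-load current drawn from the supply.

P_out = 100 × 746 = 74600 W
P_in = P_out / η = 74600 / 0.838 = 89021 W
I_L = P_in / (√3·V_L·cosφ) = 89021 / (1.732 × 690 × 0.815) = 91.4 A

91.4 A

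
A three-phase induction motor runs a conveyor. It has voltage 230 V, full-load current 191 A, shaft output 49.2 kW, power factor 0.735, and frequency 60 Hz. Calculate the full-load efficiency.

P_out = 49.2 kW = 49200 W
P_in = √3·V_L·I_L·cosφ = 1.732 × 230 × 191 × 0.735 = 55924 W
η = P_out / P_in = 49200 / 55924 = 0.880 = 88.0%

88.0 %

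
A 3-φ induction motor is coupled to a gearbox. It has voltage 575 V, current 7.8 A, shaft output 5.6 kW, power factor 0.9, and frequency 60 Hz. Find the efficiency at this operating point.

P_out = 5.6 kW = 5600 W
P_in = √3·V_L·I_L·cosφ = 1.732 × 575 × 7.8 × 0.9 = 6991 W
η = P_out / P_in = 5600 / 6991 = 0.801 = 80.1%

80.1 %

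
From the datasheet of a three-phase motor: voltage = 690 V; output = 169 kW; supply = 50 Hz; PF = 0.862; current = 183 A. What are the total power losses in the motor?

P_in = √3·V·I·cosφ = 1.732×690×183×0.862 = 188519 W
P_out = 169000 W
Losses = P_in − P_out = 188519 − 169000 = 19519 W

19500 W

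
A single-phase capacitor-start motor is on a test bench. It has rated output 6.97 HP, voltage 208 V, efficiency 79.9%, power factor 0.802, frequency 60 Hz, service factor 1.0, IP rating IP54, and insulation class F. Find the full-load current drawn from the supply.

P_out = 6.97 × 746 = 5200 W
P_in = P_out / η = 5200 / 0.799 = 6508 W
I = P_in / (V·cosφ) = 6508 / (208 × 0.802) = 39 A

39 A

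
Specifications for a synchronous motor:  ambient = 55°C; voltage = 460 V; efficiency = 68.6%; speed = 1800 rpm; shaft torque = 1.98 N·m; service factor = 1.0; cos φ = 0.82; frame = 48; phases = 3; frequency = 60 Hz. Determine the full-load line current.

ω = 2π×1800/60 = 188.5 rad/s; P_out = τω = 1.98 × 188.5 = 373 W
P_in = P_out / η = 373 / 0.686 = 544 W
I_L = P_in / (√3·V_L·cosφ) = 544 / (1.732 × 460 × 0.82) = 0.833 A

0.833 A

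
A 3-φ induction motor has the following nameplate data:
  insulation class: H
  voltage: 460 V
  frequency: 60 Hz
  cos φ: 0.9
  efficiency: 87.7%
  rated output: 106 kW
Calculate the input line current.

P_out = 106 kW = 106000 W
P_in = P_out / η = 106000 / 0.877 = 120867 W
I_L = P_in / (√3·V_L·cosφ) = 120867 / (1.732 × 460 × 0.9) = 169 A

169 A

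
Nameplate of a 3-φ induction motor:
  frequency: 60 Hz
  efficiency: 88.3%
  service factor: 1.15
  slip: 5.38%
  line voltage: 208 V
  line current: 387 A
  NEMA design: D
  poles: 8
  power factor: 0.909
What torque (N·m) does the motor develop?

1250 N·m

P_in = √3·V·I·cosφ = 1.732 × 208 × 387 × 0.909 = 126732 W
P_out = η·P_in = 0.883 × 126732 = 111904 W
n_s = 120×60/8 = 900 rpm; n = 900×(1−0.0538) = 852 rpm
ω = 2π×852/60 = 89.22 rad/s
τ = P_out/ω = 111904/89.22 = 1250 N·m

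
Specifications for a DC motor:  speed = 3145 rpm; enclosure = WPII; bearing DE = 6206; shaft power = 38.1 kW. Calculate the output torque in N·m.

ω = 2π × 3145/60 = 329.3 rad/s
τ = P/ω = 38100/329.3 = 116 N·m

116 N·m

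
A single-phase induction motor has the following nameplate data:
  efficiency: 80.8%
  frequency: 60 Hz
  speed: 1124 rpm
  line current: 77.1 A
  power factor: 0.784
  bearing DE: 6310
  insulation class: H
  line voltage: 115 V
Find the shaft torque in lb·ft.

P_in = V·I·cosφ = 115 × 77.1 × 0.784 = 6951 W
P_out = η·P_in = 0.808 × 6951 = 5616 W
n = 1124 rpm
ω = 2π×1124/60 = 117.7 rad/s
τ = P_out/ω = 5616/117.7 = 47.71 N·m
In lb·ft: 47.71/1.356 = 35.2 lb·ft

35.2 lb·ft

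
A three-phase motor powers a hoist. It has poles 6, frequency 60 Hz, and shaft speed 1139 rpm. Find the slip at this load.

5.08 %

n_s = 120f/p = 120×60/6 = 1200 rpm
s = (n_s − n)/n_s = (1200 − 1139)/1200 = 0.0508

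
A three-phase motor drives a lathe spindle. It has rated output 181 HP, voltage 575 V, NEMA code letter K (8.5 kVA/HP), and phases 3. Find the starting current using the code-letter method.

1540 A

S_LR = 8.5 × 181 = 1538.5 kVA
I_LR = S_LR/(√3·V_L) = 1538500/(1.732×575) = 1540 A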